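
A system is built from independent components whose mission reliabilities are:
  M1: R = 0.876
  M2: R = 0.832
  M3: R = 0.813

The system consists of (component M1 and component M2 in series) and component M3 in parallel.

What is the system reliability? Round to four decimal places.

Series (M1 and M2): 0.876000 × 0.832000 = 0.728832
Parallel ([0.728832] and M3): 1 − (1 − 0.728832)(1 − 0.813000) = 0.9493

0.9493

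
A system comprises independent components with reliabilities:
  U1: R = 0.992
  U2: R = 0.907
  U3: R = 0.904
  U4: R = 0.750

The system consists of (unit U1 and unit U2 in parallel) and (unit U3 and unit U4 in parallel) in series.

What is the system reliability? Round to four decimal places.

Parallel (U1 and U2): 1 − (1 − 0.992000)(1 − 0.907000) = 0.999256
Parallel (U3 and U4): 1 − (1 − 0.904000)(1 − 0.750000) = 0.976000
Series ([0.999256] and [0.976000]): 0.999256 × 0.976000 = 0.9753

0.9753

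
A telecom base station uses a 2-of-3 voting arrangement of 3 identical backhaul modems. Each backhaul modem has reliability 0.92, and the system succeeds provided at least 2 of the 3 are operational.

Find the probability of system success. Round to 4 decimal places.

R = Σ_{i=2}^{3} C(3,i) p^i (1−p)^{3−i} with p = 0.92
C(3,2)·0.92^2·0.08^1 = 0.203136
C(3,3)·0.92^3·0.08^0 = 0.778688
Sum = 0.9818

0.9818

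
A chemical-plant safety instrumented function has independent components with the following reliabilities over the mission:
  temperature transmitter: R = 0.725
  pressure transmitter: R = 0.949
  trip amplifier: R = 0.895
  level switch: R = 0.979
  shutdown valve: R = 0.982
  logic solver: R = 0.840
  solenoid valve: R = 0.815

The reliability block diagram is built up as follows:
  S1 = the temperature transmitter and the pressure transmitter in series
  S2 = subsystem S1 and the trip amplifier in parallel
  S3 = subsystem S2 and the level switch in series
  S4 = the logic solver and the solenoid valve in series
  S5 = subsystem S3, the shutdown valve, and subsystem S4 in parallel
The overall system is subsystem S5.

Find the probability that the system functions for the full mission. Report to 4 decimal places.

Series (temperature transmitter and pressure transmitter): 0.725000 × 0.949000 = 0.688025
Parallel ([0.688025] and trip amplifier): 1 − (1 − 0.688025)(1 − 0.895000) = 0.967243
Series ([0.967243] and level switch): 0.967243 × 0.979000 = 0.946931
Series (logic solver and solenoid valve): 0.840000 × 0.815000 = 0.684600
Parallel ([0.946931], shutdown valve, and [0.684600]): 1 − (1 − 0.946931)(1 − 0.982000)(1 − 0.684600) = 0.9997

0.9997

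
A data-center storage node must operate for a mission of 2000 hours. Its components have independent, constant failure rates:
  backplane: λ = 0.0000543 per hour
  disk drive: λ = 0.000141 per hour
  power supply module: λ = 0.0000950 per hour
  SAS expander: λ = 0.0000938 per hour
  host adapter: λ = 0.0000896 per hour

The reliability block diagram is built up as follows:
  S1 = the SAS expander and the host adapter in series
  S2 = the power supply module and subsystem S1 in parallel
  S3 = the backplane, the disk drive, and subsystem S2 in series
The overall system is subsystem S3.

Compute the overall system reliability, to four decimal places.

0.6407

R(backplane) = exp(−0.0000543 × 2000) = 0.897089
R(disk drive) = exp(−0.000141 × 2000) = 0.754274
R(power supply module) = exp(−0.0000950 × 2000) = 0.826959
R(SAS expander) = exp(−0.0000938 × 2000) = 0.828946
R(host adapter) = exp(−0.0000896 × 2000) = 0.835939
Series (SAS expander and host adapter): 0.828946 × 0.835939 = 0.692948
Parallel (power supply module and [0.692948]): 1 − (1 − 0.826959)(1 − 0.692948) = 0.946867
Series (backplane, disk drive, and [0.946867]): 0.897089 × 0.754274 × 0.946867 = 0.6407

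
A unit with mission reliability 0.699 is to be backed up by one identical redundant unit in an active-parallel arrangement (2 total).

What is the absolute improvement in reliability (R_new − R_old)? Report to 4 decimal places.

0.2104

R_before = 0.699
R_after = 1 − (1 − 0.699)^2 = 0.9094
ΔR = 0.9094 − 0.699 = 0.2104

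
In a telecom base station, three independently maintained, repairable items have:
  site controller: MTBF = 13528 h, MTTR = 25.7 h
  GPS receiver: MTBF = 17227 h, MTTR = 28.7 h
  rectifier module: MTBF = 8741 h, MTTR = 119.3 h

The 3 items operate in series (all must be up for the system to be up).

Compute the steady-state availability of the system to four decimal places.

A(site controller) = MTBF/(MTBF+MTTR) = 13528/(13528+25.7) = 0.998104
A(GPS receiver) = MTBF/(MTBF+MTTR) = 17227/(17227+28.7) = 0.998337
A(rectifier module) = MTBF/(MTBF+MTTR) = 8741/(8741+119.3) = 0.986535
Series availability: 0.998104 × 0.998337 × 0.986535 = 0.9830

0.9830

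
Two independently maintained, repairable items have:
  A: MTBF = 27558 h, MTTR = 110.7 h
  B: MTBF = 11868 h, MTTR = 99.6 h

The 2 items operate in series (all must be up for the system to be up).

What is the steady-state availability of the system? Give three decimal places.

0.988

A(A) = MTBF/(MTBF+MTTR) = 27558/(27558+110.7) = 0.995999
A(B) = MTBF/(MTBF+MTTR) = 11868/(11868+99.6) = 0.991678
Series availability: 0.995999 × 0.991678 = 0.988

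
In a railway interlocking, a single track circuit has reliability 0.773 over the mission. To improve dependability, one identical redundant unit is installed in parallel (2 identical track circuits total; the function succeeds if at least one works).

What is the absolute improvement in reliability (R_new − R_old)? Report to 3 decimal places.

0.175

R_before = 0.773
R_after = 1 − (1 − 0.773)^2 = 0.948
ΔR = 0.948 − 0.773 = 0.175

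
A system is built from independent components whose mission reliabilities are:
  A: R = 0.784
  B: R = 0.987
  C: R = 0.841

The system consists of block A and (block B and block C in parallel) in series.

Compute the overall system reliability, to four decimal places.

Parallel (B and C): 1 − (1 − 0.987000)(1 − 0.841000) = 0.997933
Series (A and [0.997933]): 0.784000 × 0.997933 = 0.7824

0.7824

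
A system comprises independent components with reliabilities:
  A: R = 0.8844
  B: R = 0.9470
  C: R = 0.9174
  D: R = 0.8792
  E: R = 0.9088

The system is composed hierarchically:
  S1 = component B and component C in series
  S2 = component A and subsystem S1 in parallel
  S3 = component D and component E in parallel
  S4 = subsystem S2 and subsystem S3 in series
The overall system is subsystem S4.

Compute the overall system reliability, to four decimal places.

Series (B and C): 0.947000 × 0.917400 = 0.868778
Parallel (A and [0.868778]): 1 − (1 − 0.884400)(1 − 0.868778) = 0.984831
Parallel (D and E): 1 − (1 − 0.879200)(1 − 0.908800) = 0.988983
Series ([0.984831] and [0.988983]): 0.984831 × 0.988983 = 0.9740

0.9740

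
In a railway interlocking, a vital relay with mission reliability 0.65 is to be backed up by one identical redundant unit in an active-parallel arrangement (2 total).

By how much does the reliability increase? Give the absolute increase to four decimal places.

R_before = 0.65
R_after = 1 − (1 − 0.65)^2 = 0.8775
ΔR = 0.8775 − 0.65 = 0.2275

0.2275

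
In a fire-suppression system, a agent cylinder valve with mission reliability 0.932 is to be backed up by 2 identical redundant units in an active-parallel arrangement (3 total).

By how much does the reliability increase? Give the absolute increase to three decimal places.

R_before = 0.932
R_after = 1 − (1 − 0.932)^3 = 1.000
ΔR = 1.000 − 0.932 = 0.068

0.068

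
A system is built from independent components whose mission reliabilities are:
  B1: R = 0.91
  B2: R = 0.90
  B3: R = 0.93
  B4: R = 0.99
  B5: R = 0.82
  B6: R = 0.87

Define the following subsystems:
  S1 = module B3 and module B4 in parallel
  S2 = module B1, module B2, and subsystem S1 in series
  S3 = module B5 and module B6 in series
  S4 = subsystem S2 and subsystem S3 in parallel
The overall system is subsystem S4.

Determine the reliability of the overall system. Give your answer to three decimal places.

Parallel (B3 and B4): 1 − (1 − 0.93000)(1 − 0.99000) = 0.99930
Series (B1, B2, and [0.99930]): 0.91000 × 0.90000 × 0.99930 = 0.81843
Series (B5 and B6): 0.82000 × 0.87000 = 0.71340
Parallel ([0.81843] and [0.71340]): 1 − (1 − 0.81843)(1 − 0.71340) = 0.948

0.948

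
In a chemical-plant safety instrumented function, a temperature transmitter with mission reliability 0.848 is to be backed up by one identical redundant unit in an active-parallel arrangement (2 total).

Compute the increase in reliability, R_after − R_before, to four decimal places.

0.1289

R_before = 0.848
R_after = 1 − (1 − 0.848)^2 = 0.9769
ΔR = 0.9769 − 0.848 = 0.1289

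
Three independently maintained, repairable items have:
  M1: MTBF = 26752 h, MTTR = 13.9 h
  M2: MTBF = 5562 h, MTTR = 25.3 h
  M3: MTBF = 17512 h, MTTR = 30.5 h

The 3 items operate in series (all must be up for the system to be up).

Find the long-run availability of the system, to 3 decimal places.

0.993

A(M1) = MTBF/(MTBF+MTTR) = 26752/(26752+13.9) = 0.999481
A(M2) = MTBF/(MTBF+MTTR) = 5562/(5562+25.3) = 0.995472
A(M3) = MTBF/(MTBF+MTTR) = 17512/(17512+30.5) = 0.998261
Series availability: 0.999481 × 0.995472 × 0.998261 = 0.993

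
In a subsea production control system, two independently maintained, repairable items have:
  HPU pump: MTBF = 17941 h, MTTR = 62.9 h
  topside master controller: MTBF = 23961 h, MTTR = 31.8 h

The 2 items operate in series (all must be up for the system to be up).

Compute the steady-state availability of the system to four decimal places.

A(HPU pump) = MTBF/(MTBF+MTTR) = 17941/(17941+62.9) = 0.996506
A(topside master controller) = MTBF/(MTBF+MTTR) = 23961/(23961+31.8) = 0.998675
Series availability: 0.996506 × 0.998675 = 0.9952

0.9952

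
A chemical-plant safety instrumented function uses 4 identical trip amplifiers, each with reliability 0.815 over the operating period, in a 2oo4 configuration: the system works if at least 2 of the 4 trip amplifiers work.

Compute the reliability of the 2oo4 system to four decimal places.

R = Σ_{i=2}^{4} C(4,i) p^i (1−p)^{4−i} with p = 0.815
C(4,2)·0.815^2·0.185^2 = 0.136399
C(4,3)·0.815^3·0.185^1 = 0.400594
C(4,4)·0.815^4·0.185^0 = 0.441195
Sum = 0.9782

0.9782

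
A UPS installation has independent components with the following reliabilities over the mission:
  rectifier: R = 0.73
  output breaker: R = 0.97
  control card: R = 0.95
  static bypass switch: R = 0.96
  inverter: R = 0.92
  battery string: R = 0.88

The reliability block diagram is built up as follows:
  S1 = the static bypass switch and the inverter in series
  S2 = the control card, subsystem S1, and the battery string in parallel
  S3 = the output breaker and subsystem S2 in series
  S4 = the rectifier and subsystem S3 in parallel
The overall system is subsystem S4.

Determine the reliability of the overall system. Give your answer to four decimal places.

0.9917

Series (static bypass switch and inverter): 0.960000 × 0.920000 = 0.883200
Parallel (control card, [0.883200], and battery string): 1 − (1 − 0.950000)(1 − 0.883200)(1 − 0.880000) = 0.999299
Series (output breaker and [0.999299]): 0.970000 × 0.999299 = 0.969320
Parallel (rectifier and [0.969320]): 1 − (1 − 0.730000)(1 − 0.969320) = 0.9917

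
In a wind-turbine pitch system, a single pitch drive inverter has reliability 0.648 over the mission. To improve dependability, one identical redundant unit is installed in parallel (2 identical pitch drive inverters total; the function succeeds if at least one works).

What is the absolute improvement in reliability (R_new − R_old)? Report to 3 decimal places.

R_before = 0.648
R_after = 1 − (1 − 0.648)^2 = 0.876
ΔR = 0.876 − 0.648 = 0.228

0.228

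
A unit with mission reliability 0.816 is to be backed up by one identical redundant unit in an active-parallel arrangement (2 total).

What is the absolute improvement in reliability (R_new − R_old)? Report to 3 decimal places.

R_before = 0.816
R_after = 1 − (1 − 0.816)^2 = 0.966
ΔR = 0.966 − 0.816 = 0.150

0.150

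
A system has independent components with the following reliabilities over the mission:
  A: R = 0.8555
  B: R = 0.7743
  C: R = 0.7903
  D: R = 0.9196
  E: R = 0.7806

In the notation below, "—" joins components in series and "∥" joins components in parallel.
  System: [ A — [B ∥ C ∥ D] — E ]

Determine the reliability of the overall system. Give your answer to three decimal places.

Parallel (B, C, and D): 1 − (1 − 0.77430)(1 − 0.79030)(1 − 0.91960) = 0.99619
Series (A, [0.99619], and E): 0.85550 × 0.99619 × 0.78060 = 0.665

0.665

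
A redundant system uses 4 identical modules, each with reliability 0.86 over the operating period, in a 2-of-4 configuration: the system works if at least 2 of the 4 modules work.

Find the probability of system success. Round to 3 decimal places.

0.990

R = Σ_{i=2}^{4} C(4,i) p^i (1−p)^{4−i} with p = 0.86
C(4,2)·0.86^2·0.14^2 = 0.08698
C(4,3)·0.86^3·0.14^1 = 0.35619
C(4,4)·0.86^4·0.14^0 = 0.54701
Sum = 0.990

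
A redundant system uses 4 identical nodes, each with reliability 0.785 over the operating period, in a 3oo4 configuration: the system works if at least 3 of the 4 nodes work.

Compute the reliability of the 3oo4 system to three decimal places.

0.796

R = Σ_{i=3}^{4} C(4,i) p^i (1−p)^{4−i} with p = 0.785
C(4,3)·0.785^3·0.215^1 = 0.41601
C(4,4)·0.785^4·0.215^0 = 0.37973
Sum = 0.796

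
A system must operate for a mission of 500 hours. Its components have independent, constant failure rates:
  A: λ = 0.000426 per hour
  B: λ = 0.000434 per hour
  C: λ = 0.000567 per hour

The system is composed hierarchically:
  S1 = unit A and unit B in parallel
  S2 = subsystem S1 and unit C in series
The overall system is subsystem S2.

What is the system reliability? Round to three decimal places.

0.725

R(A) = exp(−0.000426 × 500) = 0.80816
R(B) = exp(−0.000434 × 500) = 0.80493
R(C) = exp(−0.000567 × 500) = 0.75314
Parallel (A and B): 1 − (1 − 0.80816)(1 − 0.80493) = 0.96258
Series ([0.96258] and C): 0.96258 × 0.75314 = 0.725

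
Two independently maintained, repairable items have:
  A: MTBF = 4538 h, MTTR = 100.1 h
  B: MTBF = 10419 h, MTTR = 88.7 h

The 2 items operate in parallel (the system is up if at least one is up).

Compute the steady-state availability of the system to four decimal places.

A(A) = MTBF/(MTBF+MTTR) = 4538/(4538+100.1) = 0.978418
A(B) = MTBF/(MTBF+MTTR) = 10419/(10419+88.7) = 0.991559
Parallel availability: 1 − (1 − 0.978418)(1 − 0.991559) = 0.9998

0.9998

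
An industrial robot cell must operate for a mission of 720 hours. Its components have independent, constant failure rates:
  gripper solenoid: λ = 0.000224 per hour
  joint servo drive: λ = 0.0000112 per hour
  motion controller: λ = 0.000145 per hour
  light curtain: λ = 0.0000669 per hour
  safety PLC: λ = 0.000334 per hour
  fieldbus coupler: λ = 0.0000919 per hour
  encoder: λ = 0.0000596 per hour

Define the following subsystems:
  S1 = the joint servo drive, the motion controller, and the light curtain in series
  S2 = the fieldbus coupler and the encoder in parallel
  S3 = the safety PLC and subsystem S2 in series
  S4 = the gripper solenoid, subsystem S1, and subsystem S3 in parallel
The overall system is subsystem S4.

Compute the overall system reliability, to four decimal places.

0.9952

R(gripper solenoid) = exp(−0.000224 × 720) = 0.851054
R(joint servo drive) = exp(−0.0000112 × 720) = 0.991968
R(motion controller) = exp(−0.000145 × 720) = 0.900865
R(light curtain) = exp(−0.0000669 × 720) = 0.952974
R(safety PLC) = exp(−0.000334 × 720) = 0.786250
R(fieldbus coupler) = exp(−0.0000919 × 720) = 0.935974
R(encoder) = exp(−0.0000596 × 720) = 0.957996
Series (joint servo drive, motion controller, and light curtain): 0.991968 × 0.900865 × 0.952974 = 0.851605
Parallel (fieldbus coupler and encoder): 1 − (1 − 0.935974)(1 − 0.957996) = 0.997311
Series (safety PLC and [0.997311]): 0.786250 × 0.997311 = 0.784136
Parallel (gripper solenoid, [0.851605], and [0.784136]): 1 − (1 − 0.851054)(1 − 0.851605)(1 − 0.784136) = 0.9952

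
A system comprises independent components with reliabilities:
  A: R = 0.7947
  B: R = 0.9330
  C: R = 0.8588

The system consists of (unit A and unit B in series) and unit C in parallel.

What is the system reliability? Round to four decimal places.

Series (A and B): 0.794700 × 0.933000 = 0.741455
Parallel ([0.741455] and C): 1 − (1 − 0.741455)(1 − 0.858800) = 0.9635

0.9635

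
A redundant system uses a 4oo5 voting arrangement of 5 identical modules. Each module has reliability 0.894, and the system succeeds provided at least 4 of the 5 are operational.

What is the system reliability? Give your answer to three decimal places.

R = Σ_{i=4}^{5} C(5,i) p^i (1−p)^{5−i} with p = 0.894
C(5,4)·0.894^4·0.106^1 = 0.33855
C(5,5)·0.894^5·0.106^0 = 0.57107
Sum = 0.910

0.910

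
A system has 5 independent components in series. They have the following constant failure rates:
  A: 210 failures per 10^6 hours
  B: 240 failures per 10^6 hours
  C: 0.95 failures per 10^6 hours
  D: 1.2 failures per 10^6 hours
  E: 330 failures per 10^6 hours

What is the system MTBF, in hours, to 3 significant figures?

Series of exponential components: λ_sys = Σ λ_i
λ_sys = 0.00021 + 0.00024 + 0.00000095 + 0.0000012 + 0.00033 = 7.8215e-04 /h
MTBF = 1 / λ_sys = 1280 h

1280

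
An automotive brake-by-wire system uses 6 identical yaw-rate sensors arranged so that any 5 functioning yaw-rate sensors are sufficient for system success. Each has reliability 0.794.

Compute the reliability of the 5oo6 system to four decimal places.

R = Σ_{i=5}^{6} C(6,i) p^i (1−p)^{6−i} with p = 0.794
C(6,5)·0.794^5·0.206^1 = 0.390051
C(6,6)·0.794^6·0.206^0 = 0.250567
Sum = 0.6406

0.6406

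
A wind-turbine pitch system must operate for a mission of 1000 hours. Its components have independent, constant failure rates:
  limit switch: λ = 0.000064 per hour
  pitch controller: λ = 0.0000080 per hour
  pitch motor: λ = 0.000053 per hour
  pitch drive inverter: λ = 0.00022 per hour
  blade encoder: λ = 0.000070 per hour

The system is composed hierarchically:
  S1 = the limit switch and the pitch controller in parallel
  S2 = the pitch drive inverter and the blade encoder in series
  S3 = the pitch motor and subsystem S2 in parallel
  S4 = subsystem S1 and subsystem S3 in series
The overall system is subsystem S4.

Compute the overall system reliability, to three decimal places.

R(limit switch) = exp(−0.000064 × 1000) = 0.93800
R(pitch controller) = exp(−0.0000080 × 1000) = 0.99203
R(pitch motor) = exp(−0.000053 × 1000) = 0.94838
R(pitch drive inverter) = exp(−0.00022 × 1000) = 0.80252
R(blade encoder) = exp(−0.000070 × 1000) = 0.93239
Parallel (limit switch and pitch controller): 1 − (1 − 0.93800)(1 − 0.99203) = 0.99951
Series (pitch drive inverter and blade encoder): 0.80252 × 0.93239 = 0.74826
Parallel (pitch motor and [0.74826]): 1 − (1 − 0.94838)(1 − 0.74826) = 0.98701
Series ([0.99951] and [0.98701]): 0.99951 × 0.98701 = 0.987

0.987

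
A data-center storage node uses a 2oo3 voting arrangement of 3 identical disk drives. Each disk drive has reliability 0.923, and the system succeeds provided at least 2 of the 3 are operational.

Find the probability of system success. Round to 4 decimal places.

R = Σ_{i=2}^{3} C(3,i) p^i (1−p)^{3−i} with p = 0.923
C(3,2)·0.923^2·0.077^1 = 0.196796
C(3,3)·0.923^3·0.077^0 = 0.786330
Sum = 0.9831

0.9831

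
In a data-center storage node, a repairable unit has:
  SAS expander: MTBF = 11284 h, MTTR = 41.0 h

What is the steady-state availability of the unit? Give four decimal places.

0.9964

A(SAS expander) = MTBF/(MTBF+MTTR) = 11284/(11284+41.0) = 0.9964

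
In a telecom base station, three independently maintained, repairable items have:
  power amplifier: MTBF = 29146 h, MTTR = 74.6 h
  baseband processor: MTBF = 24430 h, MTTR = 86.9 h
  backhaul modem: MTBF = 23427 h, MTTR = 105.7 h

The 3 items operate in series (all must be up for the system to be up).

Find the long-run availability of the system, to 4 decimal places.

A(power amplifier) = MTBF/(MTBF+MTTR) = 29146/(29146+74.6) = 0.997447
A(baseband processor) = MTBF/(MTBF+MTTR) = 24430/(24430+86.9) = 0.996456
A(backhaul modem) = MTBF/(MTBF+MTTR) = 23427/(23427+105.7) = 0.995508
Series availability: 0.997447 × 0.996456 × 0.995508 = 0.9894

0.9894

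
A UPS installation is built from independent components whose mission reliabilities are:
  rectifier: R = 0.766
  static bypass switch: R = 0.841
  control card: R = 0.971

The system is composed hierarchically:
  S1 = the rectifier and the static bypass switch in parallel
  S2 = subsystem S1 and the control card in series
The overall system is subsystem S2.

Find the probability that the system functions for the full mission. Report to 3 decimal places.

Parallel (rectifier and static bypass switch): 1 − (1 − 0.76600)(1 − 0.84100) = 0.96279
Series ([0.96279] and control card): 0.96279 × 0.97100 = 0.935

0.935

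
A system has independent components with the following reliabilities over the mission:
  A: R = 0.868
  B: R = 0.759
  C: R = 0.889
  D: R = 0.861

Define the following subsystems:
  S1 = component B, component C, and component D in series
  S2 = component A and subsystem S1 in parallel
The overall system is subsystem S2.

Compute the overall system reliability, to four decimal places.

0.9447

Series (B, C, and D): 0.759000 × 0.889000 × 0.861000 = 0.580961
Parallel (A and [0.580961]): 1 − (1 − 0.868000)(1 − 0.580961) = 0.9447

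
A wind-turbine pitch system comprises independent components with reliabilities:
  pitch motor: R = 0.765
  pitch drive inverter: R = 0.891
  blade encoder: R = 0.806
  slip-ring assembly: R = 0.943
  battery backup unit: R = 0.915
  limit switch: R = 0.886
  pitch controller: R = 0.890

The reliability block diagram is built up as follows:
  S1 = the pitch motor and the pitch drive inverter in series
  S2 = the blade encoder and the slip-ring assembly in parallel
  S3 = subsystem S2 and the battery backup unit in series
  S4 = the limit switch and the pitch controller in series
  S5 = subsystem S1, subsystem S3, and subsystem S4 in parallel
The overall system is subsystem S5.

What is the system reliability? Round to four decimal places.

Series (pitch motor and pitch drive inverter): 0.765000 × 0.891000 = 0.681615
Parallel (blade encoder and slip-ring assembly): 1 − (1 − 0.806000)(1 − 0.943000) = 0.988942
Series ([0.988942] and battery backup unit): 0.988942 × 0.915000 = 0.904882
Series (limit switch and pitch controller): 0.886000 × 0.890000 = 0.788540
Parallel ([0.681615], [0.904882], and [0.788540]): 1 − (1 − 0.681615)(1 − 0.904882)(1 − 0.788540) = 0.9936

0.9936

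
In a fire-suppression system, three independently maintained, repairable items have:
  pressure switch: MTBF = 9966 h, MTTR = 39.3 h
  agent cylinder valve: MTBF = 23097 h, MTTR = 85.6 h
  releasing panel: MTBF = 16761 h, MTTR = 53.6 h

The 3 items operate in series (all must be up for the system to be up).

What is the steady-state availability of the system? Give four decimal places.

A(pressure switch) = MTBF/(MTBF+MTTR) = 9966/(9966+39.3) = 0.996072
A(agent cylinder valve) = MTBF/(MTBF+MTTR) = 23097/(23097+85.6) = 0.996308
A(releasing panel) = MTBF/(MTBF+MTTR) = 16761/(16761+53.6) = 0.996812
Series availability: 0.996072 × 0.996308 × 0.996812 = 0.9892

0.9892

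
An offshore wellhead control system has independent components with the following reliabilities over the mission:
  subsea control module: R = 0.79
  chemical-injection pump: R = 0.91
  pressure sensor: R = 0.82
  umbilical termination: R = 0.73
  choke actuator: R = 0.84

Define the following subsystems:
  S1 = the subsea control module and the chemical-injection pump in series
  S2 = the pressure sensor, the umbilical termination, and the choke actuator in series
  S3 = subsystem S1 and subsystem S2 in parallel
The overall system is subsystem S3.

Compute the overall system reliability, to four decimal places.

0.8602

Series (subsea control module and chemical-injection pump): 0.790000 × 0.910000 = 0.718900
Series (pressure sensor, umbilical termination, and choke actuator): 0.820000 × 0.730000 × 0.840000 = 0.502824
Parallel ([0.718900] and [0.502824]): 1 − (1 − 0.718900)(1 − 0.502824) = 0.8602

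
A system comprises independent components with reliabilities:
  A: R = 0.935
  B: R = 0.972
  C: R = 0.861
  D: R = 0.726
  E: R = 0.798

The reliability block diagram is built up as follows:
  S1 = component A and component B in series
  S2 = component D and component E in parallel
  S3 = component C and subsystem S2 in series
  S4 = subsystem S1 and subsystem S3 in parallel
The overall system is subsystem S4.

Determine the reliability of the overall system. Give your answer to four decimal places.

0.9830

Series (A and B): 0.935000 × 0.972000 = 0.908820
Parallel (D and E): 1 − (1 − 0.726000)(1 − 0.798000) = 0.944652
Series (C and [0.944652]): 0.861000 × 0.944652 = 0.813345
Parallel ([0.908820] and [0.813345]): 1 − (1 − 0.908820)(1 − 0.813345) = 0.9830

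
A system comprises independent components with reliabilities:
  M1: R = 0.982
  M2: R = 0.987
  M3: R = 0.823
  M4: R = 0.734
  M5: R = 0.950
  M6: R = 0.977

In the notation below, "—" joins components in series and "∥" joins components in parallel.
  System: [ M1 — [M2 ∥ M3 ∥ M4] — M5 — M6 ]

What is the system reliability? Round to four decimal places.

Parallel (M2, M3, and M4): 1 − (1 − 0.987000)(1 − 0.823000)(1 − 0.734000) = 0.999388
Series (M1, [0.999388], M5, and M6): 0.982000 × 0.999388 × 0.950000 × 0.977000 = 0.9109

0.9109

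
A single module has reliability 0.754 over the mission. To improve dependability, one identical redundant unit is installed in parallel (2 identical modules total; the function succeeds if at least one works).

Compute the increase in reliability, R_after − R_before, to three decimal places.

0.185

R_before = 0.754
R_after = 1 − (1 − 0.754)^2 = 0.939
ΔR = 0.939 − 0.754 = 0.185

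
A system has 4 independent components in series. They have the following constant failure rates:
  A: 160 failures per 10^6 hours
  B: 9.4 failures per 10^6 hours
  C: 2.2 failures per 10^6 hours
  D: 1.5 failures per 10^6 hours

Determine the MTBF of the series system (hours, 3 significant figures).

Series of exponential components: λ_sys = Σ λ_i
λ_sys = 0.00016 + 0.0000094 + 0.0000022 + 0.0000015 = 1.7310e-04 /h
MTBF = 1 / λ_sys = 5780 h

5780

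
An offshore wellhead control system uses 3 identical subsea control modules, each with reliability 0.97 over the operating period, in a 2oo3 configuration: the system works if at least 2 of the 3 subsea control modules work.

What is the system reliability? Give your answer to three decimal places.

0.997

R = Σ_{i=2}^{3} C(3,i) p^i (1−p)^{3−i} with p = 0.97
C(3,2)·0.97^2·0.03^1 = 0.08468
C(3,3)·0.97^3·0.03^0 = 0.91267
Sum = 0.997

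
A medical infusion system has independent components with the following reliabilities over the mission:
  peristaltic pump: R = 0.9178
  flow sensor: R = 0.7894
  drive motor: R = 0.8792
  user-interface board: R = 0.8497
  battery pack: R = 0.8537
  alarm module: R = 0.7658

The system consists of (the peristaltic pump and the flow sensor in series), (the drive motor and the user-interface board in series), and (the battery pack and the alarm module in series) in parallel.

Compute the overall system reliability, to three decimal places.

0.976

Series (peristaltic pump and flow sensor): 0.91780 × 0.78940 = 0.72451
Series (drive motor and user-interface board): 0.87920 × 0.84970 = 0.74706
Series (battery pack and alarm module): 0.85370 × 0.76580 = 0.65376
Parallel ([0.72451], [0.74706], and [0.65376]): 1 − (1 − 0.72451)(1 − 0.74706)(1 − 0.65376) = 0.976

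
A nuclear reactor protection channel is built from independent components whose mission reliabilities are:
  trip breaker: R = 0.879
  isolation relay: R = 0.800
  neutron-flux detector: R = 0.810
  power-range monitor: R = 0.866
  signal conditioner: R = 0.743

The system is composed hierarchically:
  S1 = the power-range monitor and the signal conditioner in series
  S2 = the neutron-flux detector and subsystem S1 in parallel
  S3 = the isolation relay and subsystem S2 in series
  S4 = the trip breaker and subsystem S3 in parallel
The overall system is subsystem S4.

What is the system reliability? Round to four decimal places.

Series (power-range monitor and signal conditioner): 0.866000 × 0.743000 = 0.643438
Parallel (neutron-flux detector and [0.643438]): 1 − (1 − 0.810000)(1 − 0.643438) = 0.932253
Series (isolation relay and [0.932253]): 0.800000 × 0.932253 = 0.745802
Parallel (trip breaker and [0.745802]): 1 − (1 − 0.879000)(1 − 0.745802) = 0.9692

0.9692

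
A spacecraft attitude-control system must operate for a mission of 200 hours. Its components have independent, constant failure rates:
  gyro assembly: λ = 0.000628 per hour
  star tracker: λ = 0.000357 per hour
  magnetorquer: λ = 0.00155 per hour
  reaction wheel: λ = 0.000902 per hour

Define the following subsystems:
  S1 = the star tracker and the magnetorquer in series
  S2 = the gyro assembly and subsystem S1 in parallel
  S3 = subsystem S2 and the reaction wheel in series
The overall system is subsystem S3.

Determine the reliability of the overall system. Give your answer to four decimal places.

R(gyro assembly) = exp(−0.000628 × 200) = 0.881968
R(star tracker) = exp(−0.000357 × 200) = 0.931089
R(magnetorquer) = exp(−0.00155 × 200) = 0.733447
R(reaction wheel) = exp(−0.000902 × 200) = 0.834936
Series (star tracker and magnetorquer): 0.931089 × 0.733447 = 0.682904
Parallel (gyro assembly and [0.682904]): 1 − (1 − 0.881968)(1 − 0.682904) = 0.962573
Series ([0.962573] and reaction wheel): 0.962573 × 0.834936 = 0.8037

0.8037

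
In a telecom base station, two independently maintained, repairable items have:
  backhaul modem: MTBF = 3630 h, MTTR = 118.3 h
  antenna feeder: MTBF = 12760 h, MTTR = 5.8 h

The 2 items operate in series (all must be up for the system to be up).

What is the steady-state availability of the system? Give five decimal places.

A(backhaul modem) = MTBF/(MTBF+MTTR) = 3630/(3630+118.3) = 0.968439
A(antenna feeder) = MTBF/(MTBF+MTTR) = 12760/(12760+5.8) = 0.999546
Series availability: 0.968439 × 0.999546 = 0.96800

0.96800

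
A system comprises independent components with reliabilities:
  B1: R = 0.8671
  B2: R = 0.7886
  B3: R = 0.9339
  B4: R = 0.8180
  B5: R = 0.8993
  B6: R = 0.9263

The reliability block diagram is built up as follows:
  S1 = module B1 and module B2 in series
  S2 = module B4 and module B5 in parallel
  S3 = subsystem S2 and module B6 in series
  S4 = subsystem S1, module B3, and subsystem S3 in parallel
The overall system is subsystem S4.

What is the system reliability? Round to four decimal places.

0.9981

Series (B1 and B2): 0.867100 × 0.788600 = 0.683795
Parallel (B4 and B5): 1 − (1 − 0.818000)(1 − 0.899300) = 0.981673
Series ([0.981673] and B6): 0.981673 × 0.926300 = 0.909324
Parallel ([0.683795], B3, and [0.909324]): 1 − (1 − 0.683795)(1 − 0.933900)(1 − 0.909324) = 0.9981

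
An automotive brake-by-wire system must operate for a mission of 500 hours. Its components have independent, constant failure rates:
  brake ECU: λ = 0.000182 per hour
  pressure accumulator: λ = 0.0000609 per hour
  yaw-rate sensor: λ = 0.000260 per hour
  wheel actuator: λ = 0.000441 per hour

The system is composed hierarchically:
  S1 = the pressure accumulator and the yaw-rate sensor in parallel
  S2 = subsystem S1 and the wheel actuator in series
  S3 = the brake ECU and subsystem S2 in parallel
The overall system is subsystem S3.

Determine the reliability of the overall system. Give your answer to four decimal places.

0.9825

R(brake ECU) = exp(−0.000182 × 500) = 0.913018
R(pressure accumulator) = exp(−0.0000609 × 500) = 0.970009
R(yaw-rate sensor) = exp(−0.000260 × 500) = 0.878095
R(wheel actuator) = exp(−0.000441 × 500) = 0.802118
Parallel (pressure accumulator and yaw-rate sensor): 1 − (1 − 0.970009)(1 − 0.878095) = 0.996344
Series ([0.996344] and wheel actuator): 0.996344 × 0.802118 = 0.799185
Parallel (brake ECU and [0.799185]): 1 − (1 − 0.913018)(1 − 0.799185) = 0.9825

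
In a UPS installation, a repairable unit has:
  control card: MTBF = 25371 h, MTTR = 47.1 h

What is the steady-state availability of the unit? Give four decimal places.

0.9981

A(control card) = MTBF/(MTBF+MTTR) = 25371/(25371+47.1) = 0.9981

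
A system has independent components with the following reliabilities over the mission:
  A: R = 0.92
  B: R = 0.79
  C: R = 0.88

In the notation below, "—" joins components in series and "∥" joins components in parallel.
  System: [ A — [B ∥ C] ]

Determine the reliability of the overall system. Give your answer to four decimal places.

0.8968

Parallel (B and C): 1 − (1 − 0.790000)(1 − 0.880000) = 0.974800
Series (A and [0.974800]): 0.920000 × 0.974800 = 0.8968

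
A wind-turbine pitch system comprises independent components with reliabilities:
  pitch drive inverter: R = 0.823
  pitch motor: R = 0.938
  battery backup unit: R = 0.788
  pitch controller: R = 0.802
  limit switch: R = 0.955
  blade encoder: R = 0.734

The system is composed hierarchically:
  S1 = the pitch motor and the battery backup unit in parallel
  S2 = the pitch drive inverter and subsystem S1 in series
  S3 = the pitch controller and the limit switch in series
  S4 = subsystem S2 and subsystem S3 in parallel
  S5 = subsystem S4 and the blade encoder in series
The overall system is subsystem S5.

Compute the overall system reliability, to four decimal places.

0.7017

Parallel (pitch motor and battery backup unit): 1 − (1 − 0.938000)(1 − 0.788000) = 0.986856
Series (pitch drive inverter and [0.986856]): 0.823000 × 0.986856 = 0.812182
Series (pitch controller and limit switch): 0.802000 × 0.955000 = 0.765910
Parallel ([0.812182] and [0.765910]): 1 − (1 − 0.812182)(1 − 0.765910) = 0.956034
Series ([0.956034] and blade encoder): 0.956034 × 0.734000 = 0.7017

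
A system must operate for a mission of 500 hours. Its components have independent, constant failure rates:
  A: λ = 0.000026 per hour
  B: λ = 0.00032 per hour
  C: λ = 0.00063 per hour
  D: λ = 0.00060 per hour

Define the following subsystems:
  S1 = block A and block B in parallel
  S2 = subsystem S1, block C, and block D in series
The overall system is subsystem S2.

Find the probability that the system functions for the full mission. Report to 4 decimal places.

R(A) = exp(−0.000026 × 500) = 0.987084
R(B) = exp(−0.00032 × 500) = 0.852144
R(C) = exp(−0.00063 × 500) = 0.729789
R(D) = exp(−0.00060 × 500) = 0.740818
Parallel (A and B): 1 − (1 − 0.987084)(1 − 0.852144) = 0.998090
Series ([0.998090], C, and D): 0.998090 × 0.729789 × 0.740818 = 0.5396

0.5396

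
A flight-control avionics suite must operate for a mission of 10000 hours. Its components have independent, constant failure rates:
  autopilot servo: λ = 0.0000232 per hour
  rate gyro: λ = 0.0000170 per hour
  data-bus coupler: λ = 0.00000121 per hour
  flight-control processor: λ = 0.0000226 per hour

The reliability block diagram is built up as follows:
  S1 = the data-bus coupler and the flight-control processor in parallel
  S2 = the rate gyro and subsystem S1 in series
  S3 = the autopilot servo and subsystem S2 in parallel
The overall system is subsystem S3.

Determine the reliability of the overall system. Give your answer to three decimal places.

R(autopilot servo) = exp(−0.0000232 × 10000) = 0.79295
R(rate gyro) = exp(−0.0000170 × 10000) = 0.84366
R(data-bus coupler) = exp(−0.00000121 × 10000) = 0.98797
R(flight-control processor) = exp(−0.0000226 × 10000) = 0.79772
Parallel (data-bus coupler and flight-control processor): 1 − (1 − 0.98797)(1 − 0.79772) = 0.99757
Series (rate gyro and [0.99757]): 0.84366 × 0.99757 = 0.84161
Parallel (autopilot servo and [0.84161]): 1 − (1 − 0.79295)(1 − 0.84161) = 0.967

0.967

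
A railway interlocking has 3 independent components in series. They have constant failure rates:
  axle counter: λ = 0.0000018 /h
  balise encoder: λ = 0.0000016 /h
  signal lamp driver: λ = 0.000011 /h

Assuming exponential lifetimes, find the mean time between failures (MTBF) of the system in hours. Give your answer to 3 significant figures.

69400

Series of exponential components: λ_sys = Σ λ_i
λ_sys = 0.0000018 + 0.0000016 + 0.000011 = 1.4400e-05 /h
MTBF = 1 / λ_sys = 69400 h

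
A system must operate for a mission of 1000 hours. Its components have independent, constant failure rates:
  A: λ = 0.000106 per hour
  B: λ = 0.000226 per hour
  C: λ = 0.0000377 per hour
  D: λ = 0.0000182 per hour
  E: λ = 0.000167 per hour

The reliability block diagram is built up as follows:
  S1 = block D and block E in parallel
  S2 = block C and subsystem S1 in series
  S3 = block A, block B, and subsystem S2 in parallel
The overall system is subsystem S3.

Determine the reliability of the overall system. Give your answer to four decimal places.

0.9992

R(A) = exp(−0.000106 × 1000) = 0.899425
R(B) = exp(−0.000226 × 1000) = 0.797718
R(C) = exp(−0.0000377 × 1000) = 0.963002
R(D) = exp(−0.0000182 × 1000) = 0.981965
R(E) = exp(−0.000167 × 1000) = 0.846200
Parallel (D and E): 1 − (1 − 0.981965)(1 − 0.846200) = 0.997226
Series (C and [0.997226]): 0.963002 × 0.997226 = 0.960331
Parallel (A, B, and [0.960331]): 1 − (1 − 0.899425)(1 − 0.797718)(1 − 0.960331) = 0.9992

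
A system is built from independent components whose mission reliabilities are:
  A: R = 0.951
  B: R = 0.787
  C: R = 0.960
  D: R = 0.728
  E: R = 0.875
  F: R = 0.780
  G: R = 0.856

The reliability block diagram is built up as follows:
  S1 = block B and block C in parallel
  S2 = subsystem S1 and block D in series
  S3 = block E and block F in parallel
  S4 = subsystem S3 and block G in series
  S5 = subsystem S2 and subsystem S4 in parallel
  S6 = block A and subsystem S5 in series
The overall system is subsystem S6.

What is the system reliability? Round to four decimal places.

Parallel (B and C): 1 − (1 − 0.787000)(1 − 0.960000) = 0.991480
Series ([0.991480] and D): 0.991480 × 0.728000 = 0.721797
Parallel (E and F): 1 − (1 − 0.875000)(1 − 0.780000) = 0.972500
Series ([0.972500] and G): 0.972500 × 0.856000 = 0.832460
Parallel ([0.721797] and [0.832460]): 1 − (1 − 0.721797)(1 − 0.832460) = 0.953390
Series (A and [0.953390]): 0.951000 × 0.953390 = 0.9067

0.9067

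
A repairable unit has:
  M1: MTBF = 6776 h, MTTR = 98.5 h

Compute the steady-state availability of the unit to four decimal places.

0.9857

A(M1) = MTBF/(MTBF+MTTR) = 6776/(6776+98.5) = 0.9857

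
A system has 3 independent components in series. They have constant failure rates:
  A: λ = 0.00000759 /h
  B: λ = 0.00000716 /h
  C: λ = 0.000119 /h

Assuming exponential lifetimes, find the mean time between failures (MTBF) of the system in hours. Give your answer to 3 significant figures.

7480

Series of exponential components: λ_sys = Σ λ_i
λ_sys = 0.00000759 + 0.00000716 + 0.000119 = 1.3375e-04 /h
MTBF = 1 / λ_sys = 7480 h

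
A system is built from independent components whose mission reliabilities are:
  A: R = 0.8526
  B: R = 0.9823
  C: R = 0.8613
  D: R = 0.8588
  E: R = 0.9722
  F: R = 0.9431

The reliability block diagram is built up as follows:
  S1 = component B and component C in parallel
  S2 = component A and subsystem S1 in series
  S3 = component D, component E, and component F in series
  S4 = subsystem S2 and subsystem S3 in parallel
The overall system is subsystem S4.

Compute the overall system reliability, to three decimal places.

0.968

Parallel (B and C): 1 − (1 − 0.98230)(1 − 0.86130) = 0.99755
Series (A and [0.99755]): 0.85260 × 0.99755 = 0.85051
Series (D, E, and F): 0.85880 × 0.97220 × 0.94310 = 0.78742
Parallel ([0.85051] and [0.78742]): 1 − (1 − 0.85051)(1 − 0.78742) = 0.968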